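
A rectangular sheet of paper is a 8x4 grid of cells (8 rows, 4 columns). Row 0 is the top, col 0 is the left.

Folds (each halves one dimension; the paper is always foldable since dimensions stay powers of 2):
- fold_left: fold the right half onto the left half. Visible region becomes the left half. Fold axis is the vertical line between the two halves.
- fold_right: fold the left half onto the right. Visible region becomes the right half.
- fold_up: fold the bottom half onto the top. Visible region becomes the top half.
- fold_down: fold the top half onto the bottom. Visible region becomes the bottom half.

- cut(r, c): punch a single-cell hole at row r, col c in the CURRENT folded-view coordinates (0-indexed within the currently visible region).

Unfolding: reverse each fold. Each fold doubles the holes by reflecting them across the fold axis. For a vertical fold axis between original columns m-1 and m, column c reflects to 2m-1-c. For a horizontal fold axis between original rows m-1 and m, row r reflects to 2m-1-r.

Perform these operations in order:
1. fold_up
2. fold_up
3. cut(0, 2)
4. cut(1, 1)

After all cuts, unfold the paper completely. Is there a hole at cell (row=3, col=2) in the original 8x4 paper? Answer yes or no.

Op 1 fold_up: fold axis h@4; visible region now rows[0,4) x cols[0,4) = 4x4
Op 2 fold_up: fold axis h@2; visible region now rows[0,2) x cols[0,4) = 2x4
Op 3 cut(0, 2): punch at orig (0,2); cuts so far [(0, 2)]; region rows[0,2) x cols[0,4) = 2x4
Op 4 cut(1, 1): punch at orig (1,1); cuts so far [(0, 2), (1, 1)]; region rows[0,2) x cols[0,4) = 2x4
Unfold 1 (reflect across h@2): 4 holes -> [(0, 2), (1, 1), (2, 1), (3, 2)]
Unfold 2 (reflect across h@4): 8 holes -> [(0, 2), (1, 1), (2, 1), (3, 2), (4, 2), (5, 1), (6, 1), (7, 2)]
Holes: [(0, 2), (1, 1), (2, 1), (3, 2), (4, 2), (5, 1), (6, 1), (7, 2)]

Answer: yes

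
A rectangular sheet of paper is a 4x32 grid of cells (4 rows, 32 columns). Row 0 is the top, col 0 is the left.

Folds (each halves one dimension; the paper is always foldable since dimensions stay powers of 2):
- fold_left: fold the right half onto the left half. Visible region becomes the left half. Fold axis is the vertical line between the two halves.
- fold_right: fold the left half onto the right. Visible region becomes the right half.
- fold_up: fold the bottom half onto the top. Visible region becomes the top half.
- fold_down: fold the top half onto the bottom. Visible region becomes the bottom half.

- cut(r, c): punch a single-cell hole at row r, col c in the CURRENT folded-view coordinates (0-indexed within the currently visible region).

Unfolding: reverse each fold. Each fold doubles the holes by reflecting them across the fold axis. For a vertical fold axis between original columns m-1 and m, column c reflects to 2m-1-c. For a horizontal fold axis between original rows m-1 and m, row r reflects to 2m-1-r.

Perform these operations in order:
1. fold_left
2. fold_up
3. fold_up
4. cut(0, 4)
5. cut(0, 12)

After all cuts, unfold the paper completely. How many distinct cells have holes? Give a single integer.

Answer: 16

Derivation:
Op 1 fold_left: fold axis v@16; visible region now rows[0,4) x cols[0,16) = 4x16
Op 2 fold_up: fold axis h@2; visible region now rows[0,2) x cols[0,16) = 2x16
Op 3 fold_up: fold axis h@1; visible region now rows[0,1) x cols[0,16) = 1x16
Op 4 cut(0, 4): punch at orig (0,4); cuts so far [(0, 4)]; region rows[0,1) x cols[0,16) = 1x16
Op 5 cut(0, 12): punch at orig (0,12); cuts so far [(0, 4), (0, 12)]; region rows[0,1) x cols[0,16) = 1x16
Unfold 1 (reflect across h@1): 4 holes -> [(0, 4), (0, 12), (1, 4), (1, 12)]
Unfold 2 (reflect across h@2): 8 holes -> [(0, 4), (0, 12), (1, 4), (1, 12), (2, 4), (2, 12), (3, 4), (3, 12)]
Unfold 3 (reflect across v@16): 16 holes -> [(0, 4), (0, 12), (0, 19), (0, 27), (1, 4), (1, 12), (1, 19), (1, 27), (2, 4), (2, 12), (2, 19), (2, 27), (3, 4), (3, 12), (3, 19), (3, 27)]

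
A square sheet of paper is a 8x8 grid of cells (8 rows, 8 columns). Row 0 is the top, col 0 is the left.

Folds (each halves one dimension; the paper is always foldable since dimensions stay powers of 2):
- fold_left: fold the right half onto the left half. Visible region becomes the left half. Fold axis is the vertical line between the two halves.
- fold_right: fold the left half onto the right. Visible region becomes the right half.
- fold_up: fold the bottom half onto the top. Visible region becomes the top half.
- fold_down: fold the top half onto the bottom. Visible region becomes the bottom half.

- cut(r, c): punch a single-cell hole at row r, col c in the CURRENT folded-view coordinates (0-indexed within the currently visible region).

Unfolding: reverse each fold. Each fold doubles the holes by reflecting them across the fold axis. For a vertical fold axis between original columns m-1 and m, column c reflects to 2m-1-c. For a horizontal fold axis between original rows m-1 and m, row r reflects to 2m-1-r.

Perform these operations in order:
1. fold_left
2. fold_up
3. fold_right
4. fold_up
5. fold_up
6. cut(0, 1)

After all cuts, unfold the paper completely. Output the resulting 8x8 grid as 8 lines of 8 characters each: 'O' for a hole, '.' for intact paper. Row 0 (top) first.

Answer: O..OO..O
O..OO..O
O..OO..O
O..OO..O
O..OO..O
O..OO..O
O..OO..O
O..OO..O

Derivation:
Op 1 fold_left: fold axis v@4; visible region now rows[0,8) x cols[0,4) = 8x4
Op 2 fold_up: fold axis h@4; visible region now rows[0,4) x cols[0,4) = 4x4
Op 3 fold_right: fold axis v@2; visible region now rows[0,4) x cols[2,4) = 4x2
Op 4 fold_up: fold axis h@2; visible region now rows[0,2) x cols[2,4) = 2x2
Op 5 fold_up: fold axis h@1; visible region now rows[0,1) x cols[2,4) = 1x2
Op 6 cut(0, 1): punch at orig (0,3); cuts so far [(0, 3)]; region rows[0,1) x cols[2,4) = 1x2
Unfold 1 (reflect across h@1): 2 holes -> [(0, 3), (1, 3)]
Unfold 2 (reflect across h@2): 4 holes -> [(0, 3), (1, 3), (2, 3), (3, 3)]
Unfold 3 (reflect across v@2): 8 holes -> [(0, 0), (0, 3), (1, 0), (1, 3), (2, 0), (2, 3), (3, 0), (3, 3)]
Unfold 4 (reflect across h@4): 16 holes -> [(0, 0), (0, 3), (1, 0), (1, 3), (2, 0), (2, 3), (3, 0), (3, 3), (4, 0), (4, 3), (5, 0), (5, 3), (6, 0), (6, 3), (7, 0), (7, 3)]
Unfold 5 (reflect across v@4): 32 holes -> [(0, 0), (0, 3), (0, 4), (0, 7), (1, 0), (1, 3), (1, 4), (1, 7), (2, 0), (2, 3), (2, 4), (2, 7), (3, 0), (3, 3), (3, 4), (3, 7), (4, 0), (4, 3), (4, 4), (4, 7), (5, 0), (5, 3), (5, 4), (5, 7), (6, 0), (6, 3), (6, 4), (6, 7), (7, 0), (7, 3), (7, 4), (7, 7)]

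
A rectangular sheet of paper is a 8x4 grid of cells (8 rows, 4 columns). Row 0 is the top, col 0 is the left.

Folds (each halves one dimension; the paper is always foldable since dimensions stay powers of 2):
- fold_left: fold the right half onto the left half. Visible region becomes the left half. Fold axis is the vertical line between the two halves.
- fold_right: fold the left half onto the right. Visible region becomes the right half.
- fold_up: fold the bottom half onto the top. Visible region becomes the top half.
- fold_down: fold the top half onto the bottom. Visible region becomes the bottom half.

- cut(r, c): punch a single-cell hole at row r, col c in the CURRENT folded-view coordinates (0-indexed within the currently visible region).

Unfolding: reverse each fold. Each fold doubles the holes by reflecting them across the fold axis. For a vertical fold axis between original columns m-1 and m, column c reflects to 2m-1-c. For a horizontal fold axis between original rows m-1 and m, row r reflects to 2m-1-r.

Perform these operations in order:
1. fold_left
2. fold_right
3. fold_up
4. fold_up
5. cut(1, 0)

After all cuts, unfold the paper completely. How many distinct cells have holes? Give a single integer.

Op 1 fold_left: fold axis v@2; visible region now rows[0,8) x cols[0,2) = 8x2
Op 2 fold_right: fold axis v@1; visible region now rows[0,8) x cols[1,2) = 8x1
Op 3 fold_up: fold axis h@4; visible region now rows[0,4) x cols[1,2) = 4x1
Op 4 fold_up: fold axis h@2; visible region now rows[0,2) x cols[1,2) = 2x1
Op 5 cut(1, 0): punch at orig (1,1); cuts so far [(1, 1)]; region rows[0,2) x cols[1,2) = 2x1
Unfold 1 (reflect across h@2): 2 holes -> [(1, 1), (2, 1)]
Unfold 2 (reflect across h@4): 4 holes -> [(1, 1), (2, 1), (5, 1), (6, 1)]
Unfold 3 (reflect across v@1): 8 holes -> [(1, 0), (1, 1), (2, 0), (2, 1), (5, 0), (5, 1), (6, 0), (6, 1)]
Unfold 4 (reflect across v@2): 16 holes -> [(1, 0), (1, 1), (1, 2), (1, 3), (2, 0), (2, 1), (2, 2), (2, 3), (5, 0), (5, 1), (5, 2), (5, 3), (6, 0), (6, 1), (6, 2), (6, 3)]

Answer: 16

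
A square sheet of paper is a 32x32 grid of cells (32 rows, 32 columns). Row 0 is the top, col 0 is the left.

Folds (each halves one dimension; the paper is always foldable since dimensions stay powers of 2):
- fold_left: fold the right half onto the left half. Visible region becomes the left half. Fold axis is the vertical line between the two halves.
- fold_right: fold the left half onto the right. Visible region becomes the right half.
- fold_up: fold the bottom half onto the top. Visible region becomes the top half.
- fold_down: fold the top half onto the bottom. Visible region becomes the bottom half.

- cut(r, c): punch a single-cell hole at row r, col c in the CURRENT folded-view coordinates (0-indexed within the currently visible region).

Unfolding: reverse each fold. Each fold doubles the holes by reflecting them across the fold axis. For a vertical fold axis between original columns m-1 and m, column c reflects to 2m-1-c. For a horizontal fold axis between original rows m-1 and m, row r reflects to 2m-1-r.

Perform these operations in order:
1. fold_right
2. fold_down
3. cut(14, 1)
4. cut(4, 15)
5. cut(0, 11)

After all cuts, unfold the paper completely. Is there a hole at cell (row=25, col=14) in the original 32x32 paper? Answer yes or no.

Answer: no

Derivation:
Op 1 fold_right: fold axis v@16; visible region now rows[0,32) x cols[16,32) = 32x16
Op 2 fold_down: fold axis h@16; visible region now rows[16,32) x cols[16,32) = 16x16
Op 3 cut(14, 1): punch at orig (30,17); cuts so far [(30, 17)]; region rows[16,32) x cols[16,32) = 16x16
Op 4 cut(4, 15): punch at orig (20,31); cuts so far [(20, 31), (30, 17)]; region rows[16,32) x cols[16,32) = 16x16
Op 5 cut(0, 11): punch at orig (16,27); cuts so far [(16, 27), (20, 31), (30, 17)]; region rows[16,32) x cols[16,32) = 16x16
Unfold 1 (reflect across h@16): 6 holes -> [(1, 17), (11, 31), (15, 27), (16, 27), (20, 31), (30, 17)]
Unfold 2 (reflect across v@16): 12 holes -> [(1, 14), (1, 17), (11, 0), (11, 31), (15, 4), (15, 27), (16, 4), (16, 27), (20, 0), (20, 31), (30, 14), (30, 17)]
Holes: [(1, 14), (1, 17), (11, 0), (11, 31), (15, 4), (15, 27), (16, 4), (16, 27), (20, 0), (20, 31), (30, 14), (30, 17)]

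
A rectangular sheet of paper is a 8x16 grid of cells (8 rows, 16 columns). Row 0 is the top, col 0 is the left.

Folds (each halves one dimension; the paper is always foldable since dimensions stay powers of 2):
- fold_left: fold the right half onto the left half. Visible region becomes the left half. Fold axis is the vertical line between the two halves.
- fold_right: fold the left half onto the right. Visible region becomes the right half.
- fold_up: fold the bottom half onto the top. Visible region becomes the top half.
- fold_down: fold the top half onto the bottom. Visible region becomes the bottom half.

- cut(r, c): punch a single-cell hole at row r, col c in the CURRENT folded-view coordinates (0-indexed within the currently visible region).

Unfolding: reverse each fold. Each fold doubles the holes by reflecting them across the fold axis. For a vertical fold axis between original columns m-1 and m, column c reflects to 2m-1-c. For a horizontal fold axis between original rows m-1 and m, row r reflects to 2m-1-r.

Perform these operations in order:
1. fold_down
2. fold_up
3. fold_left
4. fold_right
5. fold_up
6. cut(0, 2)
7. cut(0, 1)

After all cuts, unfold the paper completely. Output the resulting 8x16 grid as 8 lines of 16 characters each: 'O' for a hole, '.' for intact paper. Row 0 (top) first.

Answer: .OO..OO..OO..OO.
.OO..OO..OO..OO.
.OO..OO..OO..OO.
.OO..OO..OO..OO.
.OO..OO..OO..OO.
.OO..OO..OO..OO.
.OO..OO..OO..OO.
.OO..OO..OO..OO.

Derivation:
Op 1 fold_down: fold axis h@4; visible region now rows[4,8) x cols[0,16) = 4x16
Op 2 fold_up: fold axis h@6; visible region now rows[4,6) x cols[0,16) = 2x16
Op 3 fold_left: fold axis v@8; visible region now rows[4,6) x cols[0,8) = 2x8
Op 4 fold_right: fold axis v@4; visible region now rows[4,6) x cols[4,8) = 2x4
Op 5 fold_up: fold axis h@5; visible region now rows[4,5) x cols[4,8) = 1x4
Op 6 cut(0, 2): punch at orig (4,6); cuts so far [(4, 6)]; region rows[4,5) x cols[4,8) = 1x4
Op 7 cut(0, 1): punch at orig (4,5); cuts so far [(4, 5), (4, 6)]; region rows[4,5) x cols[4,8) = 1x4
Unfold 1 (reflect across h@5): 4 holes -> [(4, 5), (4, 6), (5, 5), (5, 6)]
Unfold 2 (reflect across v@4): 8 holes -> [(4, 1), (4, 2), (4, 5), (4, 6), (5, 1), (5, 2), (5, 5), (5, 6)]
Unfold 3 (reflect across v@8): 16 holes -> [(4, 1), (4, 2), (4, 5), (4, 6), (4, 9), (4, 10), (4, 13), (4, 14), (5, 1), (5, 2), (5, 5), (5, 6), (5, 9), (5, 10), (5, 13), (5, 14)]
Unfold 4 (reflect across h@6): 32 holes -> [(4, 1), (4, 2), (4, 5), (4, 6), (4, 9), (4, 10), (4, 13), (4, 14), (5, 1), (5, 2), (5, 5), (5, 6), (5, 9), (5, 10), (5, 13), (5, 14), (6, 1), (6, 2), (6, 5), (6, 6), (6, 9), (6, 10), (6, 13), (6, 14), (7, 1), (7, 2), (7, 5), (7, 6), (7, 9), (7, 10), (7, 13), (7, 14)]
Unfold 5 (reflect across h@4): 64 holes -> [(0, 1), (0, 2), (0, 5), (0, 6), (0, 9), (0, 10), (0, 13), (0, 14), (1, 1), (1, 2), (1, 5), (1, 6), (1, 9), (1, 10), (1, 13), (1, 14), (2, 1), (2, 2), (2, 5), (2, 6), (2, 9), (2, 10), (2, 13), (2, 14), (3, 1), (3, 2), (3, 5), (3, 6), (3, 9), (3, 10), (3, 13), (3, 14), (4, 1), (4, 2), (4, 5), (4, 6), (4, 9), (4, 10), (4, 13), (4, 14), (5, 1), (5, 2), (5, 5), (5, 6), (5, 9), (5, 10), (5, 13), (5, 14), (6, 1), (6, 2), (6, 5), (6, 6), (6, 9), (6, 10), (6, 13), (6, 14), (7, 1), (7, 2), (7, 5), (7, 6), (7, 9), (7, 10), (7, 13), (7, 14)]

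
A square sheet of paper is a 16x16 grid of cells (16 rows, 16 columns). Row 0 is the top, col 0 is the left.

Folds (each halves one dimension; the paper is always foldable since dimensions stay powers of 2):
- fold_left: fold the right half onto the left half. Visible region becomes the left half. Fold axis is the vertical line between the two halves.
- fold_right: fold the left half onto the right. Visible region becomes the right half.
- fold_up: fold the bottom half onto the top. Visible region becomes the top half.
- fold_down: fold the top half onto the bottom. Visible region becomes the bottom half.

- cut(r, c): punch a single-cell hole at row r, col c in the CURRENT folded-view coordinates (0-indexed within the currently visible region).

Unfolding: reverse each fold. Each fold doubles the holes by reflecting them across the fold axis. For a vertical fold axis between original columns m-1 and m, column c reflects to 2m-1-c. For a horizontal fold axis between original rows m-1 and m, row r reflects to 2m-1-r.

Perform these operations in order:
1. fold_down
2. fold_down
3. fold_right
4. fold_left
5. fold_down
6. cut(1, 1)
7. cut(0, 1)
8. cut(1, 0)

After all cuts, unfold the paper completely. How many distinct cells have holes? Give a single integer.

Op 1 fold_down: fold axis h@8; visible region now rows[8,16) x cols[0,16) = 8x16
Op 2 fold_down: fold axis h@12; visible region now rows[12,16) x cols[0,16) = 4x16
Op 3 fold_right: fold axis v@8; visible region now rows[12,16) x cols[8,16) = 4x8
Op 4 fold_left: fold axis v@12; visible region now rows[12,16) x cols[8,12) = 4x4
Op 5 fold_down: fold axis h@14; visible region now rows[14,16) x cols[8,12) = 2x4
Op 6 cut(1, 1): punch at orig (15,9); cuts so far [(15, 9)]; region rows[14,16) x cols[8,12) = 2x4
Op 7 cut(0, 1): punch at orig (14,9); cuts so far [(14, 9), (15, 9)]; region rows[14,16) x cols[8,12) = 2x4
Op 8 cut(1, 0): punch at orig (15,8); cuts so far [(14, 9), (15, 8), (15, 9)]; region rows[14,16) x cols[8,12) = 2x4
Unfold 1 (reflect across h@14): 6 holes -> [(12, 8), (12, 9), (13, 9), (14, 9), (15, 8), (15, 9)]
Unfold 2 (reflect across v@12): 12 holes -> [(12, 8), (12, 9), (12, 14), (12, 15), (13, 9), (13, 14), (14, 9), (14, 14), (15, 8), (15, 9), (15, 14), (15, 15)]
Unfold 3 (reflect across v@8): 24 holes -> [(12, 0), (12, 1), (12, 6), (12, 7), (12, 8), (12, 9), (12, 14), (12, 15), (13, 1), (13, 6), (13, 9), (13, 14), (14, 1), (14, 6), (14, 9), (14, 14), (15, 0), (15, 1), (15, 6), (15, 7), (15, 8), (15, 9), (15, 14), (15, 15)]
Unfold 4 (reflect across h@12): 48 holes -> [(8, 0), (8, 1), (8, 6), (8, 7), (8, 8), (8, 9), (8, 14), (8, 15), (9, 1), (9, 6), (9, 9), (9, 14), (10, 1), (10, 6), (10, 9), (10, 14), (11, 0), (11, 1), (11, 6), (11, 7), (11, 8), (11, 9), (11, 14), (11, 15), (12, 0), (12, 1), (12, 6), (12, 7), (12, 8), (12, 9), (12, 14), (12, 15), (13, 1), (13, 6), (13, 9), (13, 14), (14, 1), (14, 6), (14, 9), (14, 14), (15, 0), (15, 1), (15, 6), (15, 7), (15, 8), (15, 9), (15, 14), (15, 15)]
Unfold 5 (reflect across h@8): 96 holes -> [(0, 0), (0, 1), (0, 6), (0, 7), (0, 8), (0, 9), (0, 14), (0, 15), (1, 1), (1, 6), (1, 9), (1, 14), (2, 1), (2, 6), (2, 9), (2, 14), (3, 0), (3, 1), (3, 6), (3, 7), (3, 8), (3, 9), (3, 14), (3, 15), (4, 0), (4, 1), (4, 6), (4, 7), (4, 8), (4, 9), (4, 14), (4, 15), (5, 1), (5, 6), (5, 9), (5, 14), (6, 1), (6, 6), (6, 9), (6, 14), (7, 0), (7, 1), (7, 6), (7, 7), (7, 8), (7, 9), (7, 14), (7, 15), (8, 0), (8, 1), (8, 6), (8, 7), (8, 8), (8, 9), (8, 14), (8, 15), (9, 1), (9, 6), (9, 9), (9, 14), (10, 1), (10, 6), (10, 9), (10, 14), (11, 0), (11, 1), (11, 6), (11, 7), (11, 8), (11, 9), (11, 14), (11, 15), (12, 0), (12, 1), (12, 6), (12, 7), (12, 8), (12, 9), (12, 14), (12, 15), (13, 1), (13, 6), (13, 9), (13, 14), (14, 1), (14, 6), (14, 9), (14, 14), (15, 0), (15, 1), (15, 6), (15, 7), (15, 8), (15, 9), (15, 14), (15, 15)]

Answer: 96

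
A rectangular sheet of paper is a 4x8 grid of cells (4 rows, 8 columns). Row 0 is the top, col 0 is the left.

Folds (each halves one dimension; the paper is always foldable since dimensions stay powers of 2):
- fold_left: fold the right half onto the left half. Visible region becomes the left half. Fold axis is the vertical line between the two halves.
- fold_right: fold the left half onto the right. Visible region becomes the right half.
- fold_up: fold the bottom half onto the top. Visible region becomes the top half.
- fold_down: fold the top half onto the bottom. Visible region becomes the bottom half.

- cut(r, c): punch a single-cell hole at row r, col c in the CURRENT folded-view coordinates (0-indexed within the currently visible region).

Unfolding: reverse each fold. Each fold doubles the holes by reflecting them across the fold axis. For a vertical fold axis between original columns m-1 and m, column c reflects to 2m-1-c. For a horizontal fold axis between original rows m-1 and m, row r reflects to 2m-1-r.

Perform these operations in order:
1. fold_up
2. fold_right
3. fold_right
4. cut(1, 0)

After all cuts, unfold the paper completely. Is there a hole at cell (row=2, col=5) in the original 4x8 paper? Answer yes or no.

Op 1 fold_up: fold axis h@2; visible region now rows[0,2) x cols[0,8) = 2x8
Op 2 fold_right: fold axis v@4; visible region now rows[0,2) x cols[4,8) = 2x4
Op 3 fold_right: fold axis v@6; visible region now rows[0,2) x cols[6,8) = 2x2
Op 4 cut(1, 0): punch at orig (1,6); cuts so far [(1, 6)]; region rows[0,2) x cols[6,8) = 2x2
Unfold 1 (reflect across v@6): 2 holes -> [(1, 5), (1, 6)]
Unfold 2 (reflect across v@4): 4 holes -> [(1, 1), (1, 2), (1, 5), (1, 6)]
Unfold 3 (reflect across h@2): 8 holes -> [(1, 1), (1, 2), (1, 5), (1, 6), (2, 1), (2, 2), (2, 5), (2, 6)]
Holes: [(1, 1), (1, 2), (1, 5), (1, 6), (2, 1), (2, 2), (2, 5), (2, 6)]

Answer: yes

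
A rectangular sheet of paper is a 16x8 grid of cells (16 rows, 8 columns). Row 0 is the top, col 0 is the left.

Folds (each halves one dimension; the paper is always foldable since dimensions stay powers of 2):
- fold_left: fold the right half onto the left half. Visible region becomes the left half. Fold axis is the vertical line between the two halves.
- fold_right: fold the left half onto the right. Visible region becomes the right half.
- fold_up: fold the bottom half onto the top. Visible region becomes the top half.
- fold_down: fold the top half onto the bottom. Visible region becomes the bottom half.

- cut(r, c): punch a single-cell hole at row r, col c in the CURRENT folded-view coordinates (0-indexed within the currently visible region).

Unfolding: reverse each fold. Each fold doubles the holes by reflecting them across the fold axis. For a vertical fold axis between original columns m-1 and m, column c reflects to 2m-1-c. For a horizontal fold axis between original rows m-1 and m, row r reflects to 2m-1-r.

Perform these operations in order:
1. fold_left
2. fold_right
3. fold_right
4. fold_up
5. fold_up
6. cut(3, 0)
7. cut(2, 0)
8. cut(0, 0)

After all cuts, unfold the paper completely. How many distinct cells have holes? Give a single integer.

Answer: 96

Derivation:
Op 1 fold_left: fold axis v@4; visible region now rows[0,16) x cols[0,4) = 16x4
Op 2 fold_right: fold axis v@2; visible region now rows[0,16) x cols[2,4) = 16x2
Op 3 fold_right: fold axis v@3; visible region now rows[0,16) x cols[3,4) = 16x1
Op 4 fold_up: fold axis h@8; visible region now rows[0,8) x cols[3,4) = 8x1
Op 5 fold_up: fold axis h@4; visible region now rows[0,4) x cols[3,4) = 4x1
Op 6 cut(3, 0): punch at orig (3,3); cuts so far [(3, 3)]; region rows[0,4) x cols[3,4) = 4x1
Op 7 cut(2, 0): punch at orig (2,3); cuts so far [(2, 3), (3, 3)]; region rows[0,4) x cols[3,4) = 4x1
Op 8 cut(0, 0): punch at orig (0,3); cuts so far [(0, 3), (2, 3), (3, 3)]; region rows[0,4) x cols[3,4) = 4x1
Unfold 1 (reflect across h@4): 6 holes -> [(0, 3), (2, 3), (3, 3), (4, 3), (5, 3), (7, 3)]
Unfold 2 (reflect across h@8): 12 holes -> [(0, 3), (2, 3), (3, 3), (4, 3), (5, 3), (7, 3), (8, 3), (10, 3), (11, 3), (12, 3), (13, 3), (15, 3)]
Unfold 3 (reflect across v@3): 24 holes -> [(0, 2), (0, 3), (2, 2), (2, 3), (3, 2), (3, 3), (4, 2), (4, 3), (5, 2), (5, 3), (7, 2), (7, 3), (8, 2), (8, 3), (10, 2), (10, 3), (11, 2), (11, 3), (12, 2), (12, 3), (13, 2), (13, 3), (15, 2), (15, 3)]
Unfold 4 (reflect across v@2): 48 holes -> [(0, 0), (0, 1), (0, 2), (0, 3), (2, 0), (2, 1), (2, 2), (2, 3), (3, 0), (3, 1), (3, 2), (3, 3), (4, 0), (4, 1), (4, 2), (4, 3), (5, 0), (5, 1), (5, 2), (5, 3), (7, 0), (7, 1), (7, 2), (7, 3), (8, 0), (8, 1), (8, 2), (8, 3), (10, 0), (10, 1), (10, 2), (10, 3), (11, 0), (11, 1), (11, 2), (11, 3), (12, 0), (12, 1), (12, 2), (12, 3), (13, 0), (13, 1), (13, 2), (13, 3), (15, 0), (15, 1), (15, 2), (15, 3)]
Unfold 5 (reflect across v@4): 96 holes -> [(0, 0), (0, 1), (0, 2), (0, 3), (0, 4), (0, 5), (0, 6), (0, 7), (2, 0), (2, 1), (2, 2), (2, 3), (2, 4), (2, 5), (2, 6), (2, 7), (3, 0), (3, 1), (3, 2), (3, 3), (3, 4), (3, 5), (3, 6), (3, 7), (4, 0), (4, 1), (4, 2), (4, 3), (4, 4), (4, 5), (4, 6), (4, 7), (5, 0), (5, 1), (5, 2), (5, 3), (5, 4), (5, 5), (5, 6), (5, 7), (7, 0), (7, 1), (7, 2), (7, 3), (7, 4), (7, 5), (7, 6), (7, 7), (8, 0), (8, 1), (8, 2), (8, 3), (8, 4), (8, 5), (8, 6), (8, 7), (10, 0), (10, 1), (10, 2), (10, 3), (10, 4), (10, 5), (10, 6), (10, 7), (11, 0), (11, 1), (11, 2), (11, 3), (11, 4), (11, 5), (11, 6), (11, 7), (12, 0), (12, 1), (12, 2), (12, 3), (12, 4), (12, 5), (12, 6), (12, 7), (13, 0), (13, 1), (13, 2), (13, 3), (13, 4), (13, 5), (13, 6), (13, 7), (15, 0), (15, 1), (15, 2), (15, 3), (15, 4), (15, 5), (15, 6), (15, 7)]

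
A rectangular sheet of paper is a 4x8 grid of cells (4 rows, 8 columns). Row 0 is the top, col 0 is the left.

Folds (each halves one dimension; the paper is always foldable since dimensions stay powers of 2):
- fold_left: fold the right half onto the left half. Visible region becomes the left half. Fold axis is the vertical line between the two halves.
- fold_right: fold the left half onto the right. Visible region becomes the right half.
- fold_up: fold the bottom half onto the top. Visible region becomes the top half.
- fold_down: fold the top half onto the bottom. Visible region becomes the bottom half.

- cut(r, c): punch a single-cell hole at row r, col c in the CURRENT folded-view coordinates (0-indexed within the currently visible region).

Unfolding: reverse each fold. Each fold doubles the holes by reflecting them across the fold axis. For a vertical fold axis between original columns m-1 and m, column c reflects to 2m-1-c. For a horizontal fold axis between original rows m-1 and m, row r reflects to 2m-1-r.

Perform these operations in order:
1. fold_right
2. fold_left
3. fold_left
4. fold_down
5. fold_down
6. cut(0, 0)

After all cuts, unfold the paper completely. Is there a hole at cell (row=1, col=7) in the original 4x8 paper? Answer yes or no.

Op 1 fold_right: fold axis v@4; visible region now rows[0,4) x cols[4,8) = 4x4
Op 2 fold_left: fold axis v@6; visible region now rows[0,4) x cols[4,6) = 4x2
Op 3 fold_left: fold axis v@5; visible region now rows[0,4) x cols[4,5) = 4x1
Op 4 fold_down: fold axis h@2; visible region now rows[2,4) x cols[4,5) = 2x1
Op 5 fold_down: fold axis h@3; visible region now rows[3,4) x cols[4,5) = 1x1
Op 6 cut(0, 0): punch at orig (3,4); cuts so far [(3, 4)]; region rows[3,4) x cols[4,5) = 1x1
Unfold 1 (reflect across h@3): 2 holes -> [(2, 4), (3, 4)]
Unfold 2 (reflect across h@2): 4 holes -> [(0, 4), (1, 4), (2, 4), (3, 4)]
Unfold 3 (reflect across v@5): 8 holes -> [(0, 4), (0, 5), (1, 4), (1, 5), (2, 4), (2, 5), (3, 4), (3, 5)]
Unfold 4 (reflect across v@6): 16 holes -> [(0, 4), (0, 5), (0, 6), (0, 7), (1, 4), (1, 5), (1, 6), (1, 7), (2, 4), (2, 5), (2, 6), (2, 7), (3, 4), (3, 5), (3, 6), (3, 7)]
Unfold 5 (reflect across v@4): 32 holes -> [(0, 0), (0, 1), (0, 2), (0, 3), (0, 4), (0, 5), (0, 6), (0, 7), (1, 0), (1, 1), (1, 2), (1, 3), (1, 4), (1, 5), (1, 6), (1, 7), (2, 0), (2, 1), (2, 2), (2, 3), (2, 4), (2, 5), (2, 6), (2, 7), (3, 0), (3, 1), (3, 2), (3, 3), (3, 4), (3, 5), (3, 6), (3, 7)]
Holes: [(0, 0), (0, 1), (0, 2), (0, 3), (0, 4), (0, 5), (0, 6), (0, 7), (1, 0), (1, 1), (1, 2), (1, 3), (1, 4), (1, 5), (1, 6), (1, 7), (2, 0), (2, 1), (2, 2), (2, 3), (2, 4), (2, 5), (2, 6), (2, 7), (3, 0), (3, 1), (3, 2), (3, 3), (3, 4), (3, 5), (3, 6), (3, 7)]

Answer: yes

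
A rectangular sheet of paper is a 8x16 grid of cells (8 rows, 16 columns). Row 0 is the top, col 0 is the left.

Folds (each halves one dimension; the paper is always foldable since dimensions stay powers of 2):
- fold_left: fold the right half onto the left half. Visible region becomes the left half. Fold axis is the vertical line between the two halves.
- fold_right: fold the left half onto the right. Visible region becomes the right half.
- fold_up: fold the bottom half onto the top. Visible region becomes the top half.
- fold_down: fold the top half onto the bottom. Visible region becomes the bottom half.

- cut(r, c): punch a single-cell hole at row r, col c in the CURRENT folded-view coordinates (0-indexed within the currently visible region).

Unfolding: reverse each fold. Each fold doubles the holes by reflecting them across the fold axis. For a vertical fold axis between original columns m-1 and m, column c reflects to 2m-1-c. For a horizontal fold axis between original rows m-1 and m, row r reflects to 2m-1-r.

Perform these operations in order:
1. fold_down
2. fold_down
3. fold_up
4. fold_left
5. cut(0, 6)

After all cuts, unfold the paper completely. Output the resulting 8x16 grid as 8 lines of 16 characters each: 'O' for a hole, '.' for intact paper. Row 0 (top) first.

Op 1 fold_down: fold axis h@4; visible region now rows[4,8) x cols[0,16) = 4x16
Op 2 fold_down: fold axis h@6; visible region now rows[6,8) x cols[0,16) = 2x16
Op 3 fold_up: fold axis h@7; visible region now rows[6,7) x cols[0,16) = 1x16
Op 4 fold_left: fold axis v@8; visible region now rows[6,7) x cols[0,8) = 1x8
Op 5 cut(0, 6): punch at orig (6,6); cuts so far [(6, 6)]; region rows[6,7) x cols[0,8) = 1x8
Unfold 1 (reflect across v@8): 2 holes -> [(6, 6), (6, 9)]
Unfold 2 (reflect across h@7): 4 holes -> [(6, 6), (6, 9), (7, 6), (7, 9)]
Unfold 3 (reflect across h@6): 8 holes -> [(4, 6), (4, 9), (5, 6), (5, 9), (6, 6), (6, 9), (7, 6), (7, 9)]
Unfold 4 (reflect across h@4): 16 holes -> [(0, 6), (0, 9), (1, 6), (1, 9), (2, 6), (2, 9), (3, 6), (3, 9), (4, 6), (4, 9), (5, 6), (5, 9), (6, 6), (6, 9), (7, 6), (7, 9)]

Answer: ......O..O......
......O..O......
......O..O......
......O..O......
......O..O......
......O..O......
......O..O......
......O..O......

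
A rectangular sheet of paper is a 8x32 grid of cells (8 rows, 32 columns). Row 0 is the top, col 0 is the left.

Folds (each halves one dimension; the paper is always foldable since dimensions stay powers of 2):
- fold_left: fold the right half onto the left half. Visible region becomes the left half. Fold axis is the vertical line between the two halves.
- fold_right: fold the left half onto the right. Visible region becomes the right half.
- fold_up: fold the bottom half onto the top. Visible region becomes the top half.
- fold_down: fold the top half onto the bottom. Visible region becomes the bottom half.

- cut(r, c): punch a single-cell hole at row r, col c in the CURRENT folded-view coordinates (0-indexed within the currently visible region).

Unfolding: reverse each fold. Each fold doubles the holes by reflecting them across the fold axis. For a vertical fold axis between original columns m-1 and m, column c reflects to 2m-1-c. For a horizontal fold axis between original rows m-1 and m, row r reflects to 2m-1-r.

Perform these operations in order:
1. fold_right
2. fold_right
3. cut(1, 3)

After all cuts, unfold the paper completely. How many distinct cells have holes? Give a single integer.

Answer: 4

Derivation:
Op 1 fold_right: fold axis v@16; visible region now rows[0,8) x cols[16,32) = 8x16
Op 2 fold_right: fold axis v@24; visible region now rows[0,8) x cols[24,32) = 8x8
Op 3 cut(1, 3): punch at orig (1,27); cuts so far [(1, 27)]; region rows[0,8) x cols[24,32) = 8x8
Unfold 1 (reflect across v@24): 2 holes -> [(1, 20), (1, 27)]
Unfold 2 (reflect across v@16): 4 holes -> [(1, 4), (1, 11), (1, 20), (1, 27)]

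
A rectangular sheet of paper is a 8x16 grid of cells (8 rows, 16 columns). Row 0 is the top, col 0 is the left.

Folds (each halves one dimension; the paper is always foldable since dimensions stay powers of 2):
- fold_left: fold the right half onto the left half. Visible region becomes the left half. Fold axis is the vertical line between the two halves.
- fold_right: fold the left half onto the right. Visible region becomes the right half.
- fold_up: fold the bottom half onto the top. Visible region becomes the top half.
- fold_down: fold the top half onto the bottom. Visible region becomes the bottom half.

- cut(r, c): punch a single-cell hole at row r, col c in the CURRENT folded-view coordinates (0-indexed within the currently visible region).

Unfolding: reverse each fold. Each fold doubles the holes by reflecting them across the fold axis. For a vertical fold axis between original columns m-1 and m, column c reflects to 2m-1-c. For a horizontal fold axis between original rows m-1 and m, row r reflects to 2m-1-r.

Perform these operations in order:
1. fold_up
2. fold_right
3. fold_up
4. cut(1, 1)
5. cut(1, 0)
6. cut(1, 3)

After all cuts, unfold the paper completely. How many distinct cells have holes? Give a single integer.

Answer: 24

Derivation:
Op 1 fold_up: fold axis h@4; visible region now rows[0,4) x cols[0,16) = 4x16
Op 2 fold_right: fold axis v@8; visible region now rows[0,4) x cols[8,16) = 4x8
Op 3 fold_up: fold axis h@2; visible region now rows[0,2) x cols[8,16) = 2x8
Op 4 cut(1, 1): punch at orig (1,9); cuts so far [(1, 9)]; region rows[0,2) x cols[8,16) = 2x8
Op 5 cut(1, 0): punch at orig (1,8); cuts so far [(1, 8), (1, 9)]; region rows[0,2) x cols[8,16) = 2x8
Op 6 cut(1, 3): punch at orig (1,11); cuts so far [(1, 8), (1, 9), (1, 11)]; region rows[0,2) x cols[8,16) = 2x8
Unfold 1 (reflect across h@2): 6 holes -> [(1, 8), (1, 9), (1, 11), (2, 8), (2, 9), (2, 11)]
Unfold 2 (reflect across v@8): 12 holes -> [(1, 4), (1, 6), (1, 7), (1, 8), (1, 9), (1, 11), (2, 4), (2, 6), (2, 7), (2, 8), (2, 9), (2, 11)]
Unfold 3 (reflect across h@4): 24 holes -> [(1, 4), (1, 6), (1, 7), (1, 8), (1, 9), (1, 11), (2, 4), (2, 6), (2, 7), (2, 8), (2, 9), (2, 11), (5, 4), (5, 6), (5, 7), (5, 8), (5, 9), (5, 11), (6, 4), (6, 6), (6, 7), (6, 8), (6, 9), (6, 11)]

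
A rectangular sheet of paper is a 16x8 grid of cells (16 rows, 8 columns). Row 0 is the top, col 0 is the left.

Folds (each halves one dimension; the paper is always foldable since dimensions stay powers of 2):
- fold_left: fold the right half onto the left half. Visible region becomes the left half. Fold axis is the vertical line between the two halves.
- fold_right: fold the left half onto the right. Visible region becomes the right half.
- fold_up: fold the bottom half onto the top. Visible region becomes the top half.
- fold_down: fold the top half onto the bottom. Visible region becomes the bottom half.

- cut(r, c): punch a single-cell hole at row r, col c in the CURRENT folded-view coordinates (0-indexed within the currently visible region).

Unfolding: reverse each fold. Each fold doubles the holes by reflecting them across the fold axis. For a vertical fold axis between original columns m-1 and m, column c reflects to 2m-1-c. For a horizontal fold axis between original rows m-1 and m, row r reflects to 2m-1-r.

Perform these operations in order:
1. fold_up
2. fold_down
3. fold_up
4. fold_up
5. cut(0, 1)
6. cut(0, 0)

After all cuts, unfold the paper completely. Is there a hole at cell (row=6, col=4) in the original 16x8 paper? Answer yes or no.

Op 1 fold_up: fold axis h@8; visible region now rows[0,8) x cols[0,8) = 8x8
Op 2 fold_down: fold axis h@4; visible region now rows[4,8) x cols[0,8) = 4x8
Op 3 fold_up: fold axis h@6; visible region now rows[4,6) x cols[0,8) = 2x8
Op 4 fold_up: fold axis h@5; visible region now rows[4,5) x cols[0,8) = 1x8
Op 5 cut(0, 1): punch at orig (4,1); cuts so far [(4, 1)]; region rows[4,5) x cols[0,8) = 1x8
Op 6 cut(0, 0): punch at orig (4,0); cuts so far [(4, 0), (4, 1)]; region rows[4,5) x cols[0,8) = 1x8
Unfold 1 (reflect across h@5): 4 holes -> [(4, 0), (4, 1), (5, 0), (5, 1)]
Unfold 2 (reflect across h@6): 8 holes -> [(4, 0), (4, 1), (5, 0), (5, 1), (6, 0), (6, 1), (7, 0), (7, 1)]
Unfold 3 (reflect across h@4): 16 holes -> [(0, 0), (0, 1), (1, 0), (1, 1), (2, 0), (2, 1), (3, 0), (3, 1), (4, 0), (4, 1), (5, 0), (5, 1), (6, 0), (6, 1), (7, 0), (7, 1)]
Unfold 4 (reflect across h@8): 32 holes -> [(0, 0), (0, 1), (1, 0), (1, 1), (2, 0), (2, 1), (3, 0), (3, 1), (4, 0), (4, 1), (5, 0), (5, 1), (6, 0), (6, 1), (7, 0), (7, 1), (8, 0), (8, 1), (9, 0), (9, 1), (10, 0), (10, 1), (11, 0), (11, 1), (12, 0), (12, 1), (13, 0), (13, 1), (14, 0), (14, 1), (15, 0), (15, 1)]
Holes: [(0, 0), (0, 1), (1, 0), (1, 1), (2, 0), (2, 1), (3, 0), (3, 1), (4, 0), (4, 1), (5, 0), (5, 1), (6, 0), (6, 1), (7, 0), (7, 1), (8, 0), (8, 1), (9, 0), (9, 1), (10, 0), (10, 1), (11, 0), (11, 1), (12, 0), (12, 1), (13, 0), (13, 1), (14, 0), (14, 1), (15, 0), (15, 1)]

Answer: no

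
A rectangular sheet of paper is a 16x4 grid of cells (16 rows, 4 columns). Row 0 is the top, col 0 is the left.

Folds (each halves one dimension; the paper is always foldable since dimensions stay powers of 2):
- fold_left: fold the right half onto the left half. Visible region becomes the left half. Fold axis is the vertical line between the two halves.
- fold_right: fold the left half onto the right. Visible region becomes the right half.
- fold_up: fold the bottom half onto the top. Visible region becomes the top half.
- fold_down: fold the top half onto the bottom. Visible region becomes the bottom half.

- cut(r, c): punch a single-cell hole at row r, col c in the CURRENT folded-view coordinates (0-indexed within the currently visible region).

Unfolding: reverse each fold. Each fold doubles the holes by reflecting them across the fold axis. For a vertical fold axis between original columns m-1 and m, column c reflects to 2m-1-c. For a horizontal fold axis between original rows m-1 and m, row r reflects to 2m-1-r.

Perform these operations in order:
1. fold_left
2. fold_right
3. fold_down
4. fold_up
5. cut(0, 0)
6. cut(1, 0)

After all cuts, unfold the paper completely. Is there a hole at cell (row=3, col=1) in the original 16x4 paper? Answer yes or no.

Op 1 fold_left: fold axis v@2; visible region now rows[0,16) x cols[0,2) = 16x2
Op 2 fold_right: fold axis v@1; visible region now rows[0,16) x cols[1,2) = 16x1
Op 3 fold_down: fold axis h@8; visible region now rows[8,16) x cols[1,2) = 8x1
Op 4 fold_up: fold axis h@12; visible region now rows[8,12) x cols[1,2) = 4x1
Op 5 cut(0, 0): punch at orig (8,1); cuts so far [(8, 1)]; region rows[8,12) x cols[1,2) = 4x1
Op 6 cut(1, 0): punch at orig (9,1); cuts so far [(8, 1), (9, 1)]; region rows[8,12) x cols[1,2) = 4x1
Unfold 1 (reflect across h@12): 4 holes -> [(8, 1), (9, 1), (14, 1), (15, 1)]
Unfold 2 (reflect across h@8): 8 holes -> [(0, 1), (1, 1), (6, 1), (7, 1), (8, 1), (9, 1), (14, 1), (15, 1)]
Unfold 3 (reflect across v@1): 16 holes -> [(0, 0), (0, 1), (1, 0), (1, 1), (6, 0), (6, 1), (7, 0), (7, 1), (8, 0), (8, 1), (9, 0), (9, 1), (14, 0), (14, 1), (15, 0), (15, 1)]
Unfold 4 (reflect across v@2): 32 holes -> [(0, 0), (0, 1), (0, 2), (0, 3), (1, 0), (1, 1), (1, 2), (1, 3), (6, 0), (6, 1), (6, 2), (6, 3), (7, 0), (7, 1), (7, 2), (7, 3), (8, 0), (8, 1), (8, 2), (8, 3), (9, 0), (9, 1), (9, 2), (9, 3), (14, 0), (14, 1), (14, 2), (14, 3), (15, 0), (15, 1), (15, 2), (15, 3)]
Holes: [(0, 0), (0, 1), (0, 2), (0, 3), (1, 0), (1, 1), (1, 2), (1, 3), (6, 0), (6, 1), (6, 2), (6, 3), (7, 0), (7, 1), (7, 2), (7, 3), (8, 0), (8, 1), (8, 2), (8, 3), (9, 0), (9, 1), (9, 2), (9, 3), (14, 0), (14, 1), (14, 2), (14, 3), (15, 0), (15, 1), (15, 2), (15, 3)]

Answer: no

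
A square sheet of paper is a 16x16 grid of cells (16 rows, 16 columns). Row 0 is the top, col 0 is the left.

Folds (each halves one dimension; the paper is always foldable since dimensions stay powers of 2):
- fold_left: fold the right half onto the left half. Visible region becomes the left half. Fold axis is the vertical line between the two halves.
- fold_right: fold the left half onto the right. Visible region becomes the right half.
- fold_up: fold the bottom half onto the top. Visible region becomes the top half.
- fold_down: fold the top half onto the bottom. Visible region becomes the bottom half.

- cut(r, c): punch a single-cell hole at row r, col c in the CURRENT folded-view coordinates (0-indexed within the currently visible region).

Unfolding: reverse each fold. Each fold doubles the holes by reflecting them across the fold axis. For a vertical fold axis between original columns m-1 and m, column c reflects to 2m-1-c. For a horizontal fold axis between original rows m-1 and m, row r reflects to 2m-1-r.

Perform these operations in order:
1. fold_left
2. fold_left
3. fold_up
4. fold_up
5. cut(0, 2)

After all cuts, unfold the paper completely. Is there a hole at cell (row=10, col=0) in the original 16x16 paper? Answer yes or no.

Op 1 fold_left: fold axis v@8; visible region now rows[0,16) x cols[0,8) = 16x8
Op 2 fold_left: fold axis v@4; visible region now rows[0,16) x cols[0,4) = 16x4
Op 3 fold_up: fold axis h@8; visible region now rows[0,8) x cols[0,4) = 8x4
Op 4 fold_up: fold axis h@4; visible region now rows[0,4) x cols[0,4) = 4x4
Op 5 cut(0, 2): punch at orig (0,2); cuts so far [(0, 2)]; region rows[0,4) x cols[0,4) = 4x4
Unfold 1 (reflect across h@4): 2 holes -> [(0, 2), (7, 2)]
Unfold 2 (reflect across h@8): 4 holes -> [(0, 2), (7, 2), (8, 2), (15, 2)]
Unfold 3 (reflect across v@4): 8 holes -> [(0, 2), (0, 5), (7, 2), (7, 5), (8, 2), (8, 5), (15, 2), (15, 5)]
Unfold 4 (reflect across v@8): 16 holes -> [(0, 2), (0, 5), (0, 10), (0, 13), (7, 2), (7, 5), (7, 10), (7, 13), (8, 2), (8, 5), (8, 10), (8, 13), (15, 2), (15, 5), (15, 10), (15, 13)]
Holes: [(0, 2), (0, 5), (0, 10), (0, 13), (7, 2), (7, 5), (7, 10), (7, 13), (8, 2), (8, 5), (8, 10), (8, 13), (15, 2), (15, 5), (15, 10), (15, 13)]

Answer: no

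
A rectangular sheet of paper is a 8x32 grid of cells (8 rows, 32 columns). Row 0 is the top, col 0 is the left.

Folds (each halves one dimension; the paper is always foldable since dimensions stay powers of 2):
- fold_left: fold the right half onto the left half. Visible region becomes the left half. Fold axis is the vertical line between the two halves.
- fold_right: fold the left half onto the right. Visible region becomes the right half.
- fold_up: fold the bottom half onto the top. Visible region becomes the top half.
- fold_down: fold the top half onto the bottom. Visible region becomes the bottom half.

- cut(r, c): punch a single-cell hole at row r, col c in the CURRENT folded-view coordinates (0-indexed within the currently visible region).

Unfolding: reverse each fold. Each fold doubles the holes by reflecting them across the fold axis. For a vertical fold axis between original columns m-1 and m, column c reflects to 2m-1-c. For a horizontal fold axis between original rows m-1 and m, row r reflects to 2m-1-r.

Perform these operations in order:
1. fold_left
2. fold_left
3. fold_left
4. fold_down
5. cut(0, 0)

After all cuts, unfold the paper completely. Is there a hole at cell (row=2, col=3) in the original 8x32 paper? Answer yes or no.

Answer: no

Derivation:
Op 1 fold_left: fold axis v@16; visible region now rows[0,8) x cols[0,16) = 8x16
Op 2 fold_left: fold axis v@8; visible region now rows[0,8) x cols[0,8) = 8x8
Op 3 fold_left: fold axis v@4; visible region now rows[0,8) x cols[0,4) = 8x4
Op 4 fold_down: fold axis h@4; visible region now rows[4,8) x cols[0,4) = 4x4
Op 5 cut(0, 0): punch at orig (4,0); cuts so far [(4, 0)]; region rows[4,8) x cols[0,4) = 4x4
Unfold 1 (reflect across h@4): 2 holes -> [(3, 0), (4, 0)]
Unfold 2 (reflect across v@4): 4 holes -> [(3, 0), (3, 7), (4, 0), (4, 7)]
Unfold 3 (reflect across v@8): 8 holes -> [(3, 0), (3, 7), (3, 8), (3, 15), (4, 0), (4, 7), (4, 8), (4, 15)]
Unfold 4 (reflect across v@16): 16 holes -> [(3, 0), (3, 7), (3, 8), (3, 15), (3, 16), (3, 23), (3, 24), (3, 31), (4, 0), (4, 7), (4, 8), (4, 15), (4, 16), (4, 23), (4, 24), (4, 31)]
Holes: [(3, 0), (3, 7), (3, 8), (3, 15), (3, 16), (3, 23), (3, 24), (3, 31), (4, 0), (4, 7), (4, 8), (4, 15), (4, 16), (4, 23), (4, 24), (4, 31)]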